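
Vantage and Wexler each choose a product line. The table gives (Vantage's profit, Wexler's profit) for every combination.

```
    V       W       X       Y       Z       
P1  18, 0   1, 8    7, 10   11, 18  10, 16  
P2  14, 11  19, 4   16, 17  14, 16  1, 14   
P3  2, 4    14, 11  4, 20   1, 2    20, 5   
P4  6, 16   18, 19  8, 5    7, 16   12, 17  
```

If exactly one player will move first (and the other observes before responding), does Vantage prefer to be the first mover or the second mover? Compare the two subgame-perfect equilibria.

If Vantage leads: Wexler's best replies are P1→Y, P2→X, P3→X, P4→W; Vantage's induced payoffs 11, 16, 4, 18; outcome (P4, W), payoffs (18, 19).
If Wexler leads: Vantage's best replies are V→P1, W→P2, X→P2, Y→P2, Z→P3; Wexler's induced payoffs 0, 4, 17, 16, 5; outcome (P2, X), payoffs (16, 17).
Vantage gets 18 moving first and 16 moving second, so Vantage prefers to move first.

first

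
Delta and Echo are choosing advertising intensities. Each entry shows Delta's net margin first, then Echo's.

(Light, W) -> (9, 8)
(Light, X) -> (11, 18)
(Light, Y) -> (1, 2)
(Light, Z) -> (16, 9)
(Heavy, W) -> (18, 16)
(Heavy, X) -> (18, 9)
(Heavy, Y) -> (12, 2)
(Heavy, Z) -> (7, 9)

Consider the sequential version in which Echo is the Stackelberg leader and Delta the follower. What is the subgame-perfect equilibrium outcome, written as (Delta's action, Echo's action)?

(Heavy, W)

Work backward from Delta's decision.
- W: Delta compares 9, 18 and picks Heavy; Echo would get 16.
- X: Delta compares 11, 18 and picks Heavy; Echo would get 9.
- Y: Delta compares 1, 12 and picks Heavy; Echo would get 2.
- Z: Delta compares 16, 7 and picks Light; Echo would get 9.
Echo's induced payoffs are 16, 9, 2, 9, so Echo commits to W. Subgame-perfect outcome: (Heavy, W) with payoffs (18, 16).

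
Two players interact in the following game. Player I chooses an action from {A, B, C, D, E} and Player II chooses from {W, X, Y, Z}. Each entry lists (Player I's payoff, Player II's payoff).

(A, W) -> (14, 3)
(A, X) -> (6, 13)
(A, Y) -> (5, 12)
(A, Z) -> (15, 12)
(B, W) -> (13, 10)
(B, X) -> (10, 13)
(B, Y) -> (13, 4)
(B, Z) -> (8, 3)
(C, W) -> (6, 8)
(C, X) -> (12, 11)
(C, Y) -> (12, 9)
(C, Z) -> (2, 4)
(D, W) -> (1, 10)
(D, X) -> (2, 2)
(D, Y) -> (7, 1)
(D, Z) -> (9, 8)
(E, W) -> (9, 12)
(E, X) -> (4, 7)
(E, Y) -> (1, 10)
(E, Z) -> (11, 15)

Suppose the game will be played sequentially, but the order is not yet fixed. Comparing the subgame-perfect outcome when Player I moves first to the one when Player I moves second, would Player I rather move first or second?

second

If Player I leads: Player II's best replies are A→X, B→X, C→X, D→W, E→Z; Player I's induced payoffs 6, 10, 12, 1, 11; outcome (C, X), payoffs (12, 11).
If Player II leads: Player I's best replies are W→A, X→C, Y→B, Z→A; Player II's induced payoffs 3, 11, 4, 12; outcome (A, Z), payoffs (15, 12).
Player I gets 12 moving first and 15 moving second, so Player I prefers to move second.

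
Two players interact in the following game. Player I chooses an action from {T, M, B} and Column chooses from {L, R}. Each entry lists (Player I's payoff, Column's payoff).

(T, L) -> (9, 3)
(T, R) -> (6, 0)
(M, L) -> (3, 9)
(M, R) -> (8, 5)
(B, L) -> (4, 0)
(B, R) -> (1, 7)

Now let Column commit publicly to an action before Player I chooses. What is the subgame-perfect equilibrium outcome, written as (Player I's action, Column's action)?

Player I best-responds to each possible Column move:
- L: BR = T, leader payoff 3.
- R: BR = M, leader payoff 5.
Among 3, 5, the best is 5 at R. Subgame-perfect outcome: (M, R) with payoffs (8, 5).

(M, R)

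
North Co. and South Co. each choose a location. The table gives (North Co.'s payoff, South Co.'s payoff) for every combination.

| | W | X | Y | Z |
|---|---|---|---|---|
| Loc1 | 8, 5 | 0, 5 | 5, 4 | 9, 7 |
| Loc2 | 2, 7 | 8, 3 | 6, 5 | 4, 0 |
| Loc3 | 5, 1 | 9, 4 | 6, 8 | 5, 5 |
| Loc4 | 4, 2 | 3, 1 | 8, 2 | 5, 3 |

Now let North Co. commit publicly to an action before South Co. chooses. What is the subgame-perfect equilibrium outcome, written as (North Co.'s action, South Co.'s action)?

(Loc1, Z)

Backward induction with North Co. moving first.
- Loc1: BR = Z, leader payoff 9.
- Loc2: BR = W, leader payoff 2.
- Loc3: BR = Y, leader payoff 6.
- Loc4: BR = Z, leader payoff 5.
North Co.'s induced payoffs are 9, 2, 6, 5, so North Co. commits to Loc1. Subgame-perfect outcome: (Loc1, Z) with payoffs (9, 7).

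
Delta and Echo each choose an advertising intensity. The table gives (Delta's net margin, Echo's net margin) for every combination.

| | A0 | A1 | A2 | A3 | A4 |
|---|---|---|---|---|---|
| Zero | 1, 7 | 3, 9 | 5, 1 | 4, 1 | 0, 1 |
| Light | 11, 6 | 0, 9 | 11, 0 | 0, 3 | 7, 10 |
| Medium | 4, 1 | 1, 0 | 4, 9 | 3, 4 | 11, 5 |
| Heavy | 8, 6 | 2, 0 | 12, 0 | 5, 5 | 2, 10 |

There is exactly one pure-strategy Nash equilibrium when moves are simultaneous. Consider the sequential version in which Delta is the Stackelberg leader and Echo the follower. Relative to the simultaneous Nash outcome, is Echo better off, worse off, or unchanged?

Echo best-responds to each possible Delta move:
- Zero → Echo plays A1 (best of 7, 9, 1, 1, 1); Delta gets 3.
- Light → Echo plays A4 (best of 6, 9, 0, 3, 10); Delta gets 7.
- Medium → Echo plays A2 (best of 1, 0, 9, 4, 5); Delta gets 4.
- Heavy → Echo plays A4 (best of 6, 0, 0, 5, 10); Delta gets 2.
Delta's induced payoffs are 3, 7, 4, 2, so Delta commits to Light. Subgame-perfect outcome: (Light, A4) with payoffs (7, 10).
Now find the simultaneous Nash equilibrium.
Delta's best replies: A0→Light; A1→Zero; A2→Heavy; A3→Heavy; A4→Medium.
Echo's best replies: Zero→A1; Light→A4; Medium→A2; Heavy→A4.
The unique mutual best reply is (Zero, A1), giving (3, 9).
Echo earns 10 sequentially versus 9 at the Nash outcome: better off.

better off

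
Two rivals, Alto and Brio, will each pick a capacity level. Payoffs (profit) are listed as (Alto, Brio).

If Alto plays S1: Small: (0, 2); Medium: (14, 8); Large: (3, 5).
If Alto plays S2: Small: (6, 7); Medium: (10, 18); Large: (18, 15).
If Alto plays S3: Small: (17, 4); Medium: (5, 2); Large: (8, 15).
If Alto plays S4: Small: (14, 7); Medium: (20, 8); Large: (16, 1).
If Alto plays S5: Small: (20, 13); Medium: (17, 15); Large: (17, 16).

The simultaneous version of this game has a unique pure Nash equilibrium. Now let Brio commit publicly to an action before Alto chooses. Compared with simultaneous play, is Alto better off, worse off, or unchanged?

Backward induction with Brio moving first.
- Small: BR = S5, leader payoff 13.
- Medium: BR = S4, leader payoff 8.
- Large: BR = S2, leader payoff 15.
Maximizing over 13, 8, 15, Brio chooses Large. Subgame-perfect outcome: (S2, Large) with payoffs (18, 15).
Under simultaneous play:
Alto's best replies: Small→S5; Medium→S4; Large→S2.
Brio's best replies: S1→Medium; S2→Medium; S3→Large; S4→Medium; S5→Large.
Only (S4, Medium) has each player best-responding; Nash payoffs (20, 8).
Alto earns 18 sequentially versus 20 at the Nash outcome: worse off.

worse off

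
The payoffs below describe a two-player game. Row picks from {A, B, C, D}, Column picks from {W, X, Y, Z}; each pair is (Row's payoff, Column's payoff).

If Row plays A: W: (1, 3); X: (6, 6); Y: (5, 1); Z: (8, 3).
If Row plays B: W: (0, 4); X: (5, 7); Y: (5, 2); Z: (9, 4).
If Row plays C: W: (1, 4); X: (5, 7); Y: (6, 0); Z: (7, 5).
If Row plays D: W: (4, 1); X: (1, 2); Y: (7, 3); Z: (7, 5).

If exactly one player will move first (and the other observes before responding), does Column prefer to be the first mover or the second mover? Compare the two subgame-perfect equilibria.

If Row leads: Column's best replies are A→X, B→X, C→X, D→Z; Row's induced payoffs 6, 5, 5, 7; outcome (D, Z), payoffs (7, 5).
If Column leads: Row's best replies are W→D, X→A, Y→D, Z→B; Column's induced payoffs 1, 6, 3, 4; outcome (A, X), payoffs (6, 6).
Column gets 6 moving first and 5 moving second, so Column prefers to move first.

first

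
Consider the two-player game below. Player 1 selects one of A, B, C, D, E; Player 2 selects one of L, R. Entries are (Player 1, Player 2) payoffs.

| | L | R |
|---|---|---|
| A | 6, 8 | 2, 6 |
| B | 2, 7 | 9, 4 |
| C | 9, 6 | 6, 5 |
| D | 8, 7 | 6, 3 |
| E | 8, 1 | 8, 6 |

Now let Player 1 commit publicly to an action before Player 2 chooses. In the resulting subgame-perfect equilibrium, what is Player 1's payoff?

9

Backward induction with Player 1 moving first.
- A: BR = L, leader payoff 6.
- B: BR = L, leader payoff 2.
- C: BR = L, leader payoff 9.
- D: BR = L, leader payoff 8.
- E: BR = R, leader payoff 8.
Player 1's induced payoffs are 6, 2, 9, 8, 8, so Player 1 commits to C. Subgame-perfect outcome: (C, L) with payoffs (9, 6).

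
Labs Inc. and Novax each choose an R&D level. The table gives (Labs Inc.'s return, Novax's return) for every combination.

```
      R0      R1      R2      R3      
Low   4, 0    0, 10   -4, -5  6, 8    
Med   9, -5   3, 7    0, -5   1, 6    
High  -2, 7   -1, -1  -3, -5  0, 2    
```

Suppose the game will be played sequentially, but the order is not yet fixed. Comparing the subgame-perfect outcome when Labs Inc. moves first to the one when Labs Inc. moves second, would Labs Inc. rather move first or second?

If Labs Inc. leads: Novax's best replies are Low→R1, Med→R1, High→R0; Labs Inc.'s induced payoffs 0, 3, -2; outcome (Med, R1), payoffs (3, 7).
If Novax leads: Labs Inc.'s best replies are R0→Med, R1→Med, R2→Med, R3→Low; Novax's induced payoffs -5, 7, -5, 8; outcome (Low, R3), payoffs (6, 8).
Labs Inc. gets 3 moving first and 6 moving second, so Labs Inc. prefers to move second.

second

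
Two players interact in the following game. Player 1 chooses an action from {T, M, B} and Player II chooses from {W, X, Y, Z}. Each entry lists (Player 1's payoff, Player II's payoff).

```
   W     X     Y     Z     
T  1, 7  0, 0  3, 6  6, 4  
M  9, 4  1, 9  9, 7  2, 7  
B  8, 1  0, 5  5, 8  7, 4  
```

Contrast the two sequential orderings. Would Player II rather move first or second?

first

If Player 1 leads: Player II's best replies are T→W, M→X, B→Y; Player 1's induced payoffs 1, 1, 5; outcome (B, Y), payoffs (5, 8).
If Player II leads: Player 1's best replies are W→M, X→M, Y→M, Z→B; Player II's induced payoffs 4, 9, 7, 4; outcome (M, X), payoffs (1, 9).
Player II gets 9 moving first and 8 moving second, so Player II prefers to move first.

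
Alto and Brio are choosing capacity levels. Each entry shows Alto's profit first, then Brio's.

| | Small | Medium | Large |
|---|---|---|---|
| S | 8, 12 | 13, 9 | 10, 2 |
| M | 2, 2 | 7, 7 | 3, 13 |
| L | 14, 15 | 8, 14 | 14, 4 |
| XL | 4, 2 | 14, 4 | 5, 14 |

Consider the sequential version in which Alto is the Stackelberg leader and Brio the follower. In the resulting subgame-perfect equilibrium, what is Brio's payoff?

15

Backward induction with Alto moving first.
- S: Brio compares 12, 9, 2 and picks Small; Alto would get 8.
- M: Brio compares 2, 7, 13 and picks Large; Alto would get 3.
- L: Brio compares 15, 14, 4 and picks Small; Alto would get 14.
- XL: Brio compares 2, 4, 14 and picks Large; Alto would get 5.
Among 8, 3, 14, 5, the best is 14 at L. Subgame-perfect outcome: (L, Small) with payoffs (14, 15).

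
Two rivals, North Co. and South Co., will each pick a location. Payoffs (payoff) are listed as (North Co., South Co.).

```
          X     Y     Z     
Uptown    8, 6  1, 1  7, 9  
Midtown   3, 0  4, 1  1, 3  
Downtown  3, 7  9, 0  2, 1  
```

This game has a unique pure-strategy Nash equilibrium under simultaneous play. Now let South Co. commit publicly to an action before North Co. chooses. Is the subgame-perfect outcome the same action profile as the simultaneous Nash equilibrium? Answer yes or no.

Backward induction with South Co. moving first.
- X: North Co. compares 8, 3, 3 and picks Uptown; South Co. would get 6.
- Y: North Co. compares 1, 4, 9 and picks Downtown; South Co. would get 0.
- Z: North Co. compares 7, 1, 2 and picks Uptown; South Co. would get 9.
South Co.'s induced payoffs are 6, 0, 9, so South Co. commits to Z. Subgame-perfect outcome: (Uptown, Z) with payoffs (7, 9).
Now find the simultaneous Nash equilibrium.
North Co.'s best replies: X→Uptown; Y→Downtown; Z→Uptown.
South Co.'s best replies: Uptown→Z; Midtown→Z; Downtown→X.
Only (Uptown, Z) has each player best-responding; Nash payoffs (7, 9).
Sequential outcome (Uptown, Z) coincides with the Nash profile (Uptown, Z).

yes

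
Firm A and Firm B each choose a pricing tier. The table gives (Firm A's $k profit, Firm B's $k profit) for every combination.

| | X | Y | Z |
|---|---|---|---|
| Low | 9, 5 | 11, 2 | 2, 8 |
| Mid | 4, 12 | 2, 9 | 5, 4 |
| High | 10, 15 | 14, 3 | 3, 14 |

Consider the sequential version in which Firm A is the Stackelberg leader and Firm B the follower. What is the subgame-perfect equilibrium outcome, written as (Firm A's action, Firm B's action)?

(High, X)

Backward induction with Firm A moving first.
- Low: BR = Z, leader payoff 2.
- Mid: BR = X, leader payoff 4.
- High: BR = X, leader payoff 10.
Among 2, 4, 10, the best is 10 at High. Subgame-perfect outcome: (High, X) with payoffs (10, 15).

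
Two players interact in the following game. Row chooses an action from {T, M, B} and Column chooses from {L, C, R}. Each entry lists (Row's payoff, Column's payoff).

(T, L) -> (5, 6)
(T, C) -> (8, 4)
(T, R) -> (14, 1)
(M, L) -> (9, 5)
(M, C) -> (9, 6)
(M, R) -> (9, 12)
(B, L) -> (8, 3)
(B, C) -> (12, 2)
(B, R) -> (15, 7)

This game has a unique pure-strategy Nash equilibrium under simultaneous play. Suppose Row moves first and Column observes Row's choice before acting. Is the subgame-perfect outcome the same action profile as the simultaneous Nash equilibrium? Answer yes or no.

Solve by backward induction (Row leads).
- T: BR = L, leader payoff 5.
- M: BR = R, leader payoff 9.
- B: BR = R, leader payoff 15.
Row's induced payoffs are 5, 9, 15, so Row commits to B. Subgame-perfect outcome: (B, R) with payoffs (15, 7).
Now find the simultaneous Nash equilibrium.
Row's best replies: L→M; C→B; R→B.
Column's best replies: T→L; M→R; B→R.
Only (B, R) has each player best-responding; Nash payoffs (15, 7).
Sequential outcome (B, R) coincides with the Nash profile (B, R).

yes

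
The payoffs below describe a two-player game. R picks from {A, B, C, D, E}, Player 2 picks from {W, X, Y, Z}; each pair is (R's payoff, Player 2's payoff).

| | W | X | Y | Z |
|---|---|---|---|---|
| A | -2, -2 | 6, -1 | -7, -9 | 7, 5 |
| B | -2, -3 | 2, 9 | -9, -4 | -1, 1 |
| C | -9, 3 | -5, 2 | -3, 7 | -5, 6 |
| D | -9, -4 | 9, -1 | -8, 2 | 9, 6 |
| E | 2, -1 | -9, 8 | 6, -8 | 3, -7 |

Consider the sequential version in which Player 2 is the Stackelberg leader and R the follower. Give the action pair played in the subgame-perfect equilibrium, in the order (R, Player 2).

R best-responds to each possible Player 2 move:
- W: BR = E, leader payoff -1.
- X: BR = D, leader payoff -1.
- Y: BR = E, leader payoff -8.
- Z: BR = D, leader payoff 6.
Player 2's induced payoffs are -1, -1, -8, 6, so Player 2 commits to Z. Subgame-perfect outcome: (D, Z) with payoffs (9, 6).

(D, Z)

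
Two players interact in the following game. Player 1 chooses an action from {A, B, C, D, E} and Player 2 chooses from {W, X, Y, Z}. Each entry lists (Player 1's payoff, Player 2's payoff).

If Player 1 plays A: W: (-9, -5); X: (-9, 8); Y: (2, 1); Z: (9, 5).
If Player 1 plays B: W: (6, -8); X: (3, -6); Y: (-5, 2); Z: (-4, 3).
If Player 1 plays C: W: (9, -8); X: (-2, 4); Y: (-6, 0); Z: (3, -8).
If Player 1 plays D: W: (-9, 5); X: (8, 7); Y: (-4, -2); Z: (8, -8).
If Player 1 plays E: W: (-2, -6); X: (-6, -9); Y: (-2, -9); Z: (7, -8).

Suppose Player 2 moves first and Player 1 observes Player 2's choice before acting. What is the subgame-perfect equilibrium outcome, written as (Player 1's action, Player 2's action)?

Work backward from Player 1's decision.
- W: Player 1 compares -9, 6, 9, -9, -2 and picks C; Player 2 would get -8.
- X: Player 1 compares -9, 3, -2, 8, -6 and picks D; Player 2 would get 7.
- Y: Player 1 compares 2, -5, -6, -4, -2 and picks A; Player 2 would get 1.
- Z: Player 1 compares 9, -4, 3, 8, 7 and picks A; Player 2 would get 5.
Among -8, 7, 1, 5, the best is 7 at X. Subgame-perfect outcome: (D, X) with payoffs (8, 7).

(D, X)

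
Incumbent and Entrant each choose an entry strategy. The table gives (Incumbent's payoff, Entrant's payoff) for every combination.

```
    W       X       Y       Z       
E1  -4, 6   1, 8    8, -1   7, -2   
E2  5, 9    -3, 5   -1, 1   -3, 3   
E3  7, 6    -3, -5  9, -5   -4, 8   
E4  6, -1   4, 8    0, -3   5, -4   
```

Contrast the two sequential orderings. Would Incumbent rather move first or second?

If Incumbent leads: Entrant's best replies are E1→X, E2→W, E3→Z, E4→X; Incumbent's induced payoffs 1, 5, -4, 4; outcome (E2, W), payoffs (5, 9).
If Entrant leads: Incumbent's best replies are W→E3, X→E4, Y→E3, Z→E1; Entrant's induced payoffs 6, 8, -5, -2; outcome (E4, X), payoffs (4, 8).
Incumbent gets 5 moving first and 4 moving second, so Incumbent prefers to move first.

first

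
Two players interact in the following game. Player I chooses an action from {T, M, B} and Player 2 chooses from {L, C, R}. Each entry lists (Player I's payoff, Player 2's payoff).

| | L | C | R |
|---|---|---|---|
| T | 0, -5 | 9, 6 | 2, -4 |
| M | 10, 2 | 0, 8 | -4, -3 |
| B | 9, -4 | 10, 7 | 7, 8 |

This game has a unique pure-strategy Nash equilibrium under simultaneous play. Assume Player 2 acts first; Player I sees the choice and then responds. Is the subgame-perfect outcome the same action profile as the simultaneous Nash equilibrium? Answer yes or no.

Backward induction with Player 2 moving first.
- L: Player I compares 0, 10, 9 and picks M; Player 2 would get 2.
- C: Player I compares 9, 0, 10 and picks B; Player 2 would get 7.
- R: Player I compares 2, -4, 7 and picks B; Player 2 would get 8.
Among 2, 7, 8, the best is 8 at R. Subgame-perfect outcome: (B, R) with payoffs (7, 8).
Now find the simultaneous Nash equilibrium.
Player I's best replies: L→M; C→B; R→B.
Player 2's best replies: T→C; M→C; B→R.
The unique mutual best reply is (B, R), giving (7, 8).
Sequential outcome (B, R) coincides with the Nash profile (B, R).

yes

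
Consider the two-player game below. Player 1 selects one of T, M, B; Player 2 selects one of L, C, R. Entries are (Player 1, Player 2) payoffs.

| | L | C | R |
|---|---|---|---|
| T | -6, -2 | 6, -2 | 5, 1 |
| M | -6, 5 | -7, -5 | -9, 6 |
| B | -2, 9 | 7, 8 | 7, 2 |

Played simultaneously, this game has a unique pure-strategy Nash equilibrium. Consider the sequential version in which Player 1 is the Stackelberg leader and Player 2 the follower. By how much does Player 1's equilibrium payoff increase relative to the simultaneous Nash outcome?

Solve by backward induction (Player 1 leads).
- T → Player 2 plays R (best of -2, -2, 1); Player 1 gets 5.
- M → Player 2 plays R (best of 5, -5, 6); Player 1 gets -9.
- B → Player 2 plays L (best of 9, 8, 2); Player 1 gets -2.
Maximizing over 5, -9, -2, Player 1 chooses T. Subgame-perfect outcome: (T, R) with payoffs (5, 1).
Now find the simultaneous Nash equilibrium.
Player 1's best replies: L→B; C→B; R→B.
Player 2's best replies: T→R; M→R; B→L.
Only (B, L) has each player best-responding; Nash payoffs (-2, 9).
Player 1's commitment gain: 5 − -2 = 7.

7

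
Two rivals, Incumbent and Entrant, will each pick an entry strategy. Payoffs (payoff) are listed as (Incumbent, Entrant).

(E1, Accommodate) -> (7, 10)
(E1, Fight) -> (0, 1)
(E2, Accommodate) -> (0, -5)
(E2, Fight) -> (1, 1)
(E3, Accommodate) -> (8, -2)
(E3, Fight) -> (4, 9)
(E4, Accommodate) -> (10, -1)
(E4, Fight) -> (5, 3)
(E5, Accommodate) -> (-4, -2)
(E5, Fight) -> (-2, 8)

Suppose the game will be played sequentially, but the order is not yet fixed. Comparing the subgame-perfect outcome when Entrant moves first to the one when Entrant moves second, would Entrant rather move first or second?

second

If Incumbent leads: Entrant's best replies are E1→Accommodate, E2→Fight, E3→Fight, E4→Fight, E5→Fight; Incumbent's induced payoffs 7, 1, 4, 5, -2; outcome (E1, Accommodate), payoffs (7, 10).
If Entrant leads: Incumbent's best replies are Accommodate→E4, Fight→E4; Entrant's induced payoffs -1, 3; outcome (E4, Fight), payoffs (5, 3).
Entrant gets 3 moving first and 10 moving second, so Entrant prefers to move second.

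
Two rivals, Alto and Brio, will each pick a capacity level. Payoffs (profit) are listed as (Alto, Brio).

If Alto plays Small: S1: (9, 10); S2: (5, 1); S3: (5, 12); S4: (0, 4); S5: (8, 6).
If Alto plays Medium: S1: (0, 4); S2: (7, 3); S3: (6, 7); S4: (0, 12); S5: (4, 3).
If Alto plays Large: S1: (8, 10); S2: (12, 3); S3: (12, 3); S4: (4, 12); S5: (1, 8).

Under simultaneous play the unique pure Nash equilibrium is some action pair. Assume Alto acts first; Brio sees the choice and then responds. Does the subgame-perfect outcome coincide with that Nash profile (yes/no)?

no

Work backward from Brio's decision.
- Small → Brio plays S3 (best of 10, 1, 12, 4, 6); Alto gets 5.
- Medium → Brio plays S4 (best of 4, 3, 7, 12, 3); Alto gets 0.
- Large → Brio plays S4 (best of 10, 3, 3, 12, 8); Alto gets 4.
Among 5, 0, 4, the best is 5 at Small. Subgame-perfect outcome: (Small, S3) with payoffs (5, 12).
Under simultaneous play:
Alto's best replies: S1→Small; S2→Large; S3→Large; S4→Large; S5→Small.
Brio's best replies: Small→S3; Medium→S4; Large→S4.
Only (Large, S4) has each player best-responding; Nash payoffs (4, 12).
Sequential outcome (Small, S3) differs from the Nash profile (Large, S4).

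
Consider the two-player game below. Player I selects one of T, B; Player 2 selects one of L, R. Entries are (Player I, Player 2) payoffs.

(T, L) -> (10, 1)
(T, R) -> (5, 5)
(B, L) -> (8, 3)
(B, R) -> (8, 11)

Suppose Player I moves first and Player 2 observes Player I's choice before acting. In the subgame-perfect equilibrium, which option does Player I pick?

Solve by backward induction (Player I leads).
- T: Player 2 compares 1, 5 and picks R; Player I would get 5.
- B: Player 2 compares 3, 11 and picks R; Player I would get 8.
Maximizing over 5, 8, Player I chooses B. Subgame-perfect outcome: (B, R) with payoffs (8, 11).

B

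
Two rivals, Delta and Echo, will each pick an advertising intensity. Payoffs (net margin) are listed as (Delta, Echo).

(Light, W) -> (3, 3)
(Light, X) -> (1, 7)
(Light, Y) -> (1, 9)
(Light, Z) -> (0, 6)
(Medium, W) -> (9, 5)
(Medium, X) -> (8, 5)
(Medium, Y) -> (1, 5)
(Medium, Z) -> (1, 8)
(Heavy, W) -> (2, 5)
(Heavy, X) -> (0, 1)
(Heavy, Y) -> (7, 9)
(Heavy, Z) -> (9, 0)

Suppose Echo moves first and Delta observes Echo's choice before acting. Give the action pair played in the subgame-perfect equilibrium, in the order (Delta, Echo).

Work backward from Delta's decision.
- W → Delta plays Medium (best of 3, 9, 2); Echo gets 5.
- X → Delta plays Medium (best of 1, 8, 0); Echo gets 5.
- Y → Delta plays Heavy (best of 1, 1, 7); Echo gets 9.
- Z → Delta plays Heavy (best of 0, 1, 9); Echo gets 0.
Maximizing over 5, 5, 9, 0, Echo chooses Y. Subgame-perfect outcome: (Heavy, Y) with payoffs (7, 9).

(Heavy, Y)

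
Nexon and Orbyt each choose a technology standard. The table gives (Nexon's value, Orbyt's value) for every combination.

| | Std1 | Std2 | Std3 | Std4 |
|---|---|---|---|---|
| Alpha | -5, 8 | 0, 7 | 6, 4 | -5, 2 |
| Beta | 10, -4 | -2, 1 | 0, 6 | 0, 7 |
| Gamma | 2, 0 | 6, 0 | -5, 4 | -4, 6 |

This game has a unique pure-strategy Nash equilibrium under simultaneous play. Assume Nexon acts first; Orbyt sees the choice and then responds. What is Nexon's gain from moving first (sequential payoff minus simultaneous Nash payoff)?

Backward induction with Nexon moving first.
- Alpha → Orbyt plays Std1 (best of 8, 7, 4, 2); Nexon gets -5.
- Beta → Orbyt plays Std4 (best of -4, 1, 6, 7); Nexon gets 0.
- Gamma → Orbyt plays Std4 (best of 0, 0, 4, 6); Nexon gets -4.
Maximizing over -5, 0, -4, Nexon chooses Beta. Subgame-perfect outcome: (Beta, Std4) with payoffs (0, 7).
For the simultaneous game, intersect best replies.
Nexon's best replies: Std1→Beta; Std2→Gamma; Std3→Alpha; Std4→Beta.
Orbyt's best replies: Alpha→Std1; Beta→Std4; Gamma→Std4.
The unique mutual best reply is (Beta, Std4), giving (0, 7).
Nexon's commitment gain: 0 − 0 = 0.

0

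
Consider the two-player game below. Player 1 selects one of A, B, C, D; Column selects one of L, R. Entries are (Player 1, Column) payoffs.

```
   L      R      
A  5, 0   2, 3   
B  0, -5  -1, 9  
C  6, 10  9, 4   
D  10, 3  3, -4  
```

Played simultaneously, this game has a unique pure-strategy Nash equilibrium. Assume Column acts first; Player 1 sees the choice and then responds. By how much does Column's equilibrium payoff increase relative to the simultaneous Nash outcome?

Solve by backward induction (Column leads).
- L → Player 1 plays D (best of 5, 0, 6, 10); Column gets 3.
- R → Player 1 plays C (best of 2, -1, 9, 3); Column gets 4.
Column's induced payoffs are 3, 4, so Column commits to R. Subgame-perfect outcome: (C, R) with payoffs (9, 4).
For the simultaneous game, intersect best replies.
Player 1's best replies: L→D; R→C.
Column's best replies: A→R; B→R; C→L; D→L.
The unique mutual best reply is (D, L), giving (10, 3).
Column's commitment gain: 4 − 3 = 1.

1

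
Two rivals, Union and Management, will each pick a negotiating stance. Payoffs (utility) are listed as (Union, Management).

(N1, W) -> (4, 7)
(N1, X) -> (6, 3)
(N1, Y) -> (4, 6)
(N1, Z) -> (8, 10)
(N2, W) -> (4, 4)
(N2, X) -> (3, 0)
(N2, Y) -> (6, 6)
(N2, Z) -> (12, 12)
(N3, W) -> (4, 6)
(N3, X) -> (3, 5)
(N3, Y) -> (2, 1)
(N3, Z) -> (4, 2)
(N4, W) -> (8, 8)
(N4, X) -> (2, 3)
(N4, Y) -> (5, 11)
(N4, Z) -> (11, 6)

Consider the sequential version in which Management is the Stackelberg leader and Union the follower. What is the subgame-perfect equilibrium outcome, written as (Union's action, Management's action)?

(N2, Z)

Solve by backward induction (Management leads).
- W → Union plays N4 (best of 4, 4, 4, 8); Management gets 8.
- X → Union plays N1 (best of 6, 3, 3, 2); Management gets 3.
- Y → Union plays N2 (best of 4, 6, 2, 5); Management gets 6.
- Z → Union plays N2 (best of 8, 12, 4, 11); Management gets 12.
Among 8, 3, 6, 12, the best is 12 at Z. Subgame-perfect outcome: (N2, Z) with payoffs (12, 12).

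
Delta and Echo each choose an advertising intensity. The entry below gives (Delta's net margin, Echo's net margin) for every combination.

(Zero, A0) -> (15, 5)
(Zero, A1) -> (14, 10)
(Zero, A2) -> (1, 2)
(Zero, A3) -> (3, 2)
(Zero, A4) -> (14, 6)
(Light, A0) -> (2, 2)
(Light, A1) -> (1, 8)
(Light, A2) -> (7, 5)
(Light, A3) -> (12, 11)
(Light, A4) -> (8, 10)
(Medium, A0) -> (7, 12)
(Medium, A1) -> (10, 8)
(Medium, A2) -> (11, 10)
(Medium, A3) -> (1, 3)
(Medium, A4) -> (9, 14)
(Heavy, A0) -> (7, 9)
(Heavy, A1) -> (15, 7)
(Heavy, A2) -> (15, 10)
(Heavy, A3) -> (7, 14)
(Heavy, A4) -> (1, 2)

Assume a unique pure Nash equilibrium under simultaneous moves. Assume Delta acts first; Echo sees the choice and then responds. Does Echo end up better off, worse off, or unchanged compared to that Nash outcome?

Backward induction with Delta moving first.
- Zero: Echo compares 5, 10, 2, 2, 6 and picks A1; Delta would get 14.
- Light: Echo compares 2, 8, 5, 11, 10 and picks A3; Delta would get 12.
- Medium: Echo compares 12, 8, 10, 3, 14 and picks A4; Delta would get 9.
- Heavy: Echo compares 9, 7, 10, 14, 2 and picks A3; Delta would get 7.
Among 14, 12, 9, 7, the best is 14 at Zero. Subgame-perfect outcome: (Zero, A1) with payoffs (14, 10).
Under simultaneous play:
Delta's best replies: A0→Zero; A1→Heavy; A2→Heavy; A3→Light; A4→Zero.
Echo's best replies: Zero→A1; Light→A3; Medium→A4; Heavy→A3.
Only (Light, A3) has each player best-responding; Nash payoffs (12, 11).
Echo earns 10 sequentially versus 11 at the Nash outcome: worse off.

worse off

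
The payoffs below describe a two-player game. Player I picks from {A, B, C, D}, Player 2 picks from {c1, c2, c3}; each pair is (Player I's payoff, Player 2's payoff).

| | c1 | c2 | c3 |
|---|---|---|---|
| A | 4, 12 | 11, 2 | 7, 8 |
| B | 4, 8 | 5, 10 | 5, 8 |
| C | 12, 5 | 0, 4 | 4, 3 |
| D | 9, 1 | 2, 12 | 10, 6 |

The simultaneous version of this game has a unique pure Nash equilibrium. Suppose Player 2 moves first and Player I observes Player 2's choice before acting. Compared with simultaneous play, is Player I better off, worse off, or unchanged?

Backward induction with Player 2 moving first.
- c1: BR = C, leader payoff 5.
- c2: BR = A, leader payoff 2.
- c3: BR = D, leader payoff 6.
Among 5, 2, 6, the best is 6 at c3. Subgame-perfect outcome: (D, c3) with payoffs (10, 6).
Now find the simultaneous Nash equilibrium.
Player I's best replies: c1→C; c2→A; c3→D.
Player 2's best replies: A→c1; B→c2; C→c1; D→c2.
Only (C, c1) has each player best-responding; Nash payoffs (12, 5).
Player I earns 10 sequentially versus 12 at the Nash outcome: worse off.

worse off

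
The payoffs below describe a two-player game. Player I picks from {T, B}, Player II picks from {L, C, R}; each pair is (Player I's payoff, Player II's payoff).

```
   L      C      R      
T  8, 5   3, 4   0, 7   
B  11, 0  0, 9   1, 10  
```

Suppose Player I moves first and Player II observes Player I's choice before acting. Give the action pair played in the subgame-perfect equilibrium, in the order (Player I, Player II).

(B, R)

Backward induction with Player I moving first.
- T: BR = R, leader payoff 0.
- B: BR = R, leader payoff 1.
Among 0, 1, the best is 1 at B. Subgame-perfect outcome: (B, R) with payoffs (1, 10).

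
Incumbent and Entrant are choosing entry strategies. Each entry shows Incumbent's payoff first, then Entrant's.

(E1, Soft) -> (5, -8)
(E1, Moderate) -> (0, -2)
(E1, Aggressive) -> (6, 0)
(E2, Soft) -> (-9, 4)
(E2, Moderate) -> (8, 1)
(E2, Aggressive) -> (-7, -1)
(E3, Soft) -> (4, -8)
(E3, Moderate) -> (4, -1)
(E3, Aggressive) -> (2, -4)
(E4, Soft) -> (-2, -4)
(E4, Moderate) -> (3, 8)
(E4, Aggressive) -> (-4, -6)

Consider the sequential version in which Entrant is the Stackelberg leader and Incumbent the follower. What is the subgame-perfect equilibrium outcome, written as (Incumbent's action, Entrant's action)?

(E2, Moderate)

Incumbent best-responds to each possible Entrant move:
- Soft → Incumbent plays E1 (best of 5, -9, 4, -2); Entrant gets -8.
- Moderate → Incumbent plays E2 (best of 0, 8, 4, 3); Entrant gets 1.
- Aggressive → Incumbent plays E1 (best of 6, -7, 2, -4); Entrant gets 0.
Among -8, 1, 0, the best is 1 at Moderate. Subgame-perfect outcome: (E2, Moderate) with payoffs (8, 1).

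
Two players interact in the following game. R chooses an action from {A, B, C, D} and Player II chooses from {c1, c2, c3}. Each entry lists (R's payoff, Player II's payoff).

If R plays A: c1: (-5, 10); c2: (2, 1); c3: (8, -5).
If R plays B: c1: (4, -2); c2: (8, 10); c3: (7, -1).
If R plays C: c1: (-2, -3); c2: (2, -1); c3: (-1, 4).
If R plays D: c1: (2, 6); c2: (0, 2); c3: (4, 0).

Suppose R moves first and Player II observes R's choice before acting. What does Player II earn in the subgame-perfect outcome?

Backward induction with R moving first.
- A → Player II plays c1 (best of 10, 1, -5); R gets -5.
- B → Player II plays c2 (best of -2, 10, -1); R gets 8.
- C → Player II plays c3 (best of -3, -1, 4); R gets -1.
- D → Player II plays c1 (best of 6, 2, 0); R gets 2.
R's induced payoffs are -5, 8, -1, 2, so R commits to B. Subgame-perfect outcome: (B, c2) with payoffs (8, 10).

10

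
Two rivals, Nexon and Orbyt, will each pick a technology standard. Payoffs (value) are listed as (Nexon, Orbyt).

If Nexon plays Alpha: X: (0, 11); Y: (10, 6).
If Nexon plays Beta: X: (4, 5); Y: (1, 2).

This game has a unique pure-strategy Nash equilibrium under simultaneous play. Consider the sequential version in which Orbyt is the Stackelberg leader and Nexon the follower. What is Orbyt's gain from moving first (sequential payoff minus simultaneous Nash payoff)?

1

Backward induction with Orbyt moving first.
- X → Nexon plays Beta (best of 0, 4); Orbyt gets 5.
- Y → Nexon plays Alpha (best of 10, 1); Orbyt gets 6.
Maximizing over 5, 6, Orbyt chooses Y. Subgame-perfect outcome: (Alpha, Y) with payoffs (10, 6).
For the simultaneous game, intersect best replies.
Nexon's best replies: X→Beta; Y→Alpha.
Orbyt's best replies: Alpha→X; Beta→X.
Only (Beta, X) has each player best-responding; Nash payoffs (4, 5).
Orbyt's commitment gain: 6 − 5 = 1.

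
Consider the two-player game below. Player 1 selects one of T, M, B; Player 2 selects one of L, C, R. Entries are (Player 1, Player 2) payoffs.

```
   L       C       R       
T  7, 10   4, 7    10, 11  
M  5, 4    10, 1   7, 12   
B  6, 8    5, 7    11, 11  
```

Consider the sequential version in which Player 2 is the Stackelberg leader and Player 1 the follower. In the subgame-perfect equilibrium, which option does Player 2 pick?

Backward induction with Player 2 moving first.
- L: Player 1 compares 7, 5, 6 and picks T; Player 2 would get 10.
- C: Player 1 compares 4, 10, 5 and picks M; Player 2 would get 1.
- R: Player 1 compares 10, 7, 11 and picks B; Player 2 would get 11.
Player 2's induced payoffs are 10, 1, 11, so Player 2 commits to R. Subgame-perfect outcome: (B, R) with payoffs (11, 11).

R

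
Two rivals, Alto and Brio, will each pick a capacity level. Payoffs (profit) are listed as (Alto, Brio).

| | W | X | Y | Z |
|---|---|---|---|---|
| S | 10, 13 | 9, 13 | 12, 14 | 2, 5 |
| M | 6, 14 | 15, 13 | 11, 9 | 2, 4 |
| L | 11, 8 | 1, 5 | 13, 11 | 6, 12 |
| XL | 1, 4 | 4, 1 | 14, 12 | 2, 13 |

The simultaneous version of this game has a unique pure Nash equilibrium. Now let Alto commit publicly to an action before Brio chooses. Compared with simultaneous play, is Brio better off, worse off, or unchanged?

better off

Solve by backward induction (Alto leads).
- S: Brio compares 13, 13, 14, 5 and picks Y; Alto would get 12.
- M: Brio compares 14, 13, 9, 4 and picks W; Alto would get 6.
- L: Brio compares 8, 5, 11, 12 and picks Z; Alto would get 6.
- XL: Brio compares 4, 1, 12, 13 and picks Z; Alto would get 2.
Among 12, 6, 6, 2, the best is 12 at S. Subgame-perfect outcome: (S, Y) with payoffs (12, 14).
For the simultaneous game, intersect best replies.
Alto's best replies: W→L; X→M; Y→XL; Z→L.
Brio's best replies: S→Y; M→W; L→Z; XL→Z.
The unique mutual best reply is (L, Z), giving (6, 12).
Brio earns 14 sequentially versus 12 at the Nash outcome: better off.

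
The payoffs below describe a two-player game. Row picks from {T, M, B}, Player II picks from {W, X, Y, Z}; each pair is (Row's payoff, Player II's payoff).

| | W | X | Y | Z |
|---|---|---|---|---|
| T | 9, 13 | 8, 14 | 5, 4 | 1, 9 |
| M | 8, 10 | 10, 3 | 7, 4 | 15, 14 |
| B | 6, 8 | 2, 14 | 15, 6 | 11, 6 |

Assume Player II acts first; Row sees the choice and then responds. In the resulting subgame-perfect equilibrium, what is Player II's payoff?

Backward induction with Player II moving first.
- W → Row plays T (best of 9, 8, 6); Player II gets 13.
- X → Row plays M (best of 8, 10, 2); Player II gets 3.
- Y → Row plays B (best of 5, 7, 15); Player II gets 6.
- Z → Row plays M (best of 1, 15, 11); Player II gets 14.
Player II's induced payoffs are 13, 3, 6, 14, so Player II commits to Z. Subgame-perfect outcome: (M, Z) with payoffs (15, 14).

14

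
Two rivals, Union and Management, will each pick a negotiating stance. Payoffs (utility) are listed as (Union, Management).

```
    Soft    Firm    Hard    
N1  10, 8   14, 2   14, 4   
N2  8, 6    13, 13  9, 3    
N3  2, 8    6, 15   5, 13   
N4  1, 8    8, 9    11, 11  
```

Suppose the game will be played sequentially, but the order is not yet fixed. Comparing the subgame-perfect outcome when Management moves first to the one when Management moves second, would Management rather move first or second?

second

If Union leads: Management's best replies are N1→Soft, N2→Firm, N3→Firm, N4→Hard; Union's induced payoffs 10, 13, 6, 11; outcome (N2, Firm), payoffs (13, 13).
If Management leads: Union's best replies are Soft→N1, Firm→N1, Hard→N1; Management's induced payoffs 8, 2, 4; outcome (N1, Soft), payoffs (10, 8).
Management gets 8 moving first and 13 moving second, so Management prefers to move second.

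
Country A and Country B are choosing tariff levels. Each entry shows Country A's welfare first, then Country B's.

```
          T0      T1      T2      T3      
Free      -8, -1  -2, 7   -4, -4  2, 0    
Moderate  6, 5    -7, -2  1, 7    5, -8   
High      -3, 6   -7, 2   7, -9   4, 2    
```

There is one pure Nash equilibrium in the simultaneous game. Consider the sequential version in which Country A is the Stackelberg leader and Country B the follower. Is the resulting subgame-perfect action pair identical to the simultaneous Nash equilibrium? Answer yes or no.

Work backward from Country B's decision.
- Free: Country B compares -1, 7, -4, 0 and picks T1; Country A would get -2.
- Moderate: Country B compares 5, -2, 7, -8 and picks T2; Country A would get 1.
- High: Country B compares 6, 2, -9, 2 and picks T0; Country A would get -3.
Maximizing over -2, 1, -3, Country A chooses Moderate. Subgame-perfect outcome: (Moderate, T2) with payoffs (1, 7).
Now find the simultaneous Nash equilibrium.
Country A's best replies: T0→Moderate; T1→Free; T2→High; T3→Moderate.
Country B's best replies: Free→T1; Moderate→T2; High→T0.
Only (Free, T1) has each player best-responding; Nash payoffs (-2, 7).
Sequential outcome (Moderate, T2) differs from the Nash profile (Free, T1).

no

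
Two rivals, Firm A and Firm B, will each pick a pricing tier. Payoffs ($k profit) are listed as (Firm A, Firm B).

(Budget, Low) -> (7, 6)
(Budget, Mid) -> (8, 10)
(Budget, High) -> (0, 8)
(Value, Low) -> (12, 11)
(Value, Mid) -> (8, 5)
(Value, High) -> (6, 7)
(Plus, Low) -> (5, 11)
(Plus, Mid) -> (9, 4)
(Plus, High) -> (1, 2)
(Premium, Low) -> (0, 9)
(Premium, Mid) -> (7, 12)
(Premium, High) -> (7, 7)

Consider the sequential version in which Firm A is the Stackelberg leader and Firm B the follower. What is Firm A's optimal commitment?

Backward induction with Firm A moving first.
- Budget: Firm B compares 6, 10, 8 and picks Mid; Firm A would get 8.
- Value: Firm B compares 11, 5, 7 and picks Low; Firm A would get 12.
- Plus: Firm B compares 11, 4, 2 and picks Low; Firm A would get 5.
- Premium: Firm B compares 9, 12, 7 and picks Mid; Firm A would get 7.
Firm A's induced payoffs are 8, 12, 5, 7, so Firm A commits to Value. Subgame-perfect outcome: (Value, Low) with payoffs (12, 11).

Value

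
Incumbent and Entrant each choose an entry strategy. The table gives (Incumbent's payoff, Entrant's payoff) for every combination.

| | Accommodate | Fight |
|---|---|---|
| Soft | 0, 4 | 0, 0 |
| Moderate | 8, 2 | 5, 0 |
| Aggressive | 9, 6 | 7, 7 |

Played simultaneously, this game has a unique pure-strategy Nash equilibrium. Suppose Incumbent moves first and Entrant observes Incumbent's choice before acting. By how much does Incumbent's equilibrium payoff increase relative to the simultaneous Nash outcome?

Entrant best-responds to each possible Incumbent move:
- Soft: BR = Accommodate, leader payoff 0.
- Moderate: BR = Accommodate, leader payoff 8.
- Aggressive: BR = Fight, leader payoff 7.
Among 0, 8, 7, the best is 8 at Moderate. Subgame-perfect outcome: (Moderate, Accommodate) with payoffs (8, 2).
For the simultaneous game, intersect best replies.
Incumbent's best replies: Accommodate→Aggressive; Fight→Aggressive.
Entrant's best replies: Soft→Accommodate; Moderate→Accommodate; Aggressive→Fight.
Only (Aggressive, Fight) has each player best-responding; Nash payoffs (7, 7).
Incumbent's commitment gain: 8 − 7 = 1.

1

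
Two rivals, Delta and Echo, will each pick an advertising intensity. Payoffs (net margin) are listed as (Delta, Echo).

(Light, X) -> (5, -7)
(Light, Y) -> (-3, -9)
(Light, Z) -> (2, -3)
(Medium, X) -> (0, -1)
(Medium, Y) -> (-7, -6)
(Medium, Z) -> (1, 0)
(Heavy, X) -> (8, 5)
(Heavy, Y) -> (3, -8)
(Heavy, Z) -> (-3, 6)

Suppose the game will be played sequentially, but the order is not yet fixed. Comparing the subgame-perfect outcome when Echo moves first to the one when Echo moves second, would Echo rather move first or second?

If Delta leads: Echo's best replies are Light→Z, Medium→Z, Heavy→Z; Delta's induced payoffs 2, 1, -3; outcome (Light, Z), payoffs (2, -3).
If Echo leads: Delta's best replies are X→Heavy, Y→Heavy, Z→Light; Echo's induced payoffs 5, -8, -3; outcome (Heavy, X), payoffs (8, 5).
Echo gets 5 moving first and -3 moving second, so Echo prefers to move first.

first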